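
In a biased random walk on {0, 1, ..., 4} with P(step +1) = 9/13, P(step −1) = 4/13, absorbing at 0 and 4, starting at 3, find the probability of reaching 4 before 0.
P(hit 4 before 0) = (1 − (4/9)^3) / (1 − (4/9)^4) = 1197/1261

Let u_k denote P(reach 4 before 0 | start at k). Boundary: u_0 = 0, u_4 = 1. Recurrence: u_k = 9/13·u_{k+1} + 4/13·u_{k-1} for 1 ≤ k ≤ 3. Try u_k = A + B·r^k with r = q/p = (4/13)/(9/13) = 4/9. Substitution satisfies the recurrence; boundary conditions give:
  u_k = (1 − r^k) / (1 − r^N) = (1 − (4/9)^3) / (1 − (4/9)^4) = 1197/1261.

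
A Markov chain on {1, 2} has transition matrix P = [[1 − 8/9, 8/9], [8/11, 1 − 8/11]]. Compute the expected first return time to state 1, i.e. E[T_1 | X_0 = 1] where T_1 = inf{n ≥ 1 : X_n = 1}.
E[T_1 | X_0 = 1] = 1/π_1 = 20/9

For an irreducible recurrent Markov chain with stationary distribution π, E[T_i | X_0 = i] = 1/π_i (Kac's formula). Here π_1 = (8/11)/(8/9 + 8/11) = (8/11)/(160/99) = 9/20, so E[T_1 | X_0 = 1] = 1/π_1 = (8/9 + 8/11)/(8/11) = (160/99)/(8/11) = 20/9.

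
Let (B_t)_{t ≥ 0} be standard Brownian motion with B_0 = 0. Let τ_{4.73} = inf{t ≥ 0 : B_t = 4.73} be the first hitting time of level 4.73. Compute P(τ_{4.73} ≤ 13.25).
P(τ_{4.73} ≤ 13.25) = 2(1 − Φ(4.73/√13.25)) = 2(1 − Φ(1.2994)) ≈ 0.1938

By the reflection principle for standard BM, P(τ_b ≤ t) = 2 · P(B_t ≥ b). Since B_t ~ N(0, t), P(B_t ≥ 4.73) = 1 − Φ(4.73/√t) = 1 − Φ(4.73/√13.25) = 1 − Φ(1.2994) ≈ 0.09690. Doubling: P(τ_{4.73} ≤ 13.25) ≈ 2 · 0.09690 = 0.19380 ≈ 0.1938.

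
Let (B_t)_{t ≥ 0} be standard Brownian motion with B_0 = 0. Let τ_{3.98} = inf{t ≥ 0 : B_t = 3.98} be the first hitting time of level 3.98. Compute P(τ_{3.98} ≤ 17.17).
P(τ_{3.98} ≤ 17.17) = 2(1 − Φ(3.98/√17.17)) = 2(1 − Φ(0.9605)) ≈ 0.3368

By the reflection principle for standard BM, P(τ_b ≤ t) = 2 · P(B_t ≥ b). Since B_t ~ N(0, t), P(B_t ≥ 3.98) = 1 − Φ(3.98/√t) = 1 − Φ(3.98/√17.17) = 1 − Φ(0.9605) ≈ 0.16840. Doubling: P(τ_{3.98} ≤ 17.17) ≈ 2 · 0.16840 = 0.33680 ≈ 0.3368.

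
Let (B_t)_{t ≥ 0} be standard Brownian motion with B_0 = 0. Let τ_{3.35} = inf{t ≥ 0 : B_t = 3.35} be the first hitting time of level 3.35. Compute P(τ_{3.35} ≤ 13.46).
P(τ_{3.35} ≤ 13.46) = 2(1 − Φ(3.35/√13.46)) = 2(1 − Φ(0.9131)) ≈ 0.3612

By the reflection principle for standard BM, P(τ_b ≤ t) = 2 · P(B_t ≥ b). Since B_t ~ N(0, t), P(B_t ≥ 3.35) = 1 − Φ(3.35/√t) = 1 − Φ(3.35/√13.46) = 1 − Φ(0.9131) ≈ 0.18059. Doubling: P(τ_{3.35} ≤ 13.46) ≈ 2 · 0.18059 = 0.36118 ≈ 0.3612.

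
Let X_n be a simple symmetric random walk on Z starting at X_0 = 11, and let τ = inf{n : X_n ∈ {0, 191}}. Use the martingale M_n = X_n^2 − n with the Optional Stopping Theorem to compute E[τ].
E[τ] = 1980

M_n = X_n^2 − n is a martingale (since E[X_{n+1}^2 | F_n] = X_n^2 + 1). By OST (τ has finite mean in a bounded region), E[M_τ] = E[M_0] = X_0^2 − 0 = 11^2 = 121. Also E[M_τ] = E[X_τ^2] − E[τ]. The walk exits at 0 or 191, with P(hit 191 first) = 11/191, so E[X_τ^2] = 191^2 · 11/191 + 0 = 2101. Thus E[τ] = E[X_τ^2] − E[M_τ] = 2101 − 121 = 1980 = 11(191 − 11) = 1980.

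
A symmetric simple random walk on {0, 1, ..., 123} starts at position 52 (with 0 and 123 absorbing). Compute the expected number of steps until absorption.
E[τ | X_0 = 52] = 3692

Let v_k = E[τ | X_0 = k]. Boundary: v_0 = v_123 = 0. Recurrence: v_k = 1 + (v_{k-1} + v_{k+1})/2 for 1 ≤ k ≤ 122. The particular solution to v_k − (v_{k-1} + v_{k+1})/2 = 1 is v_k = −k^2. Adding homogeneous solution A + B k and matching boundaries gives v_k = k (123 − k). Substituting k = 52: v_52 = 52 · 71 = 3692.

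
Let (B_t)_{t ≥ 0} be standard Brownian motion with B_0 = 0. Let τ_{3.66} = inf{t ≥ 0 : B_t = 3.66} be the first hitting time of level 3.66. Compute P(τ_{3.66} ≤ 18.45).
P(τ_{3.66} ≤ 18.45) = 2(1 − Φ(3.66/√18.45)) = 2(1 − Φ(0.8521)) ≈ 0.3942

By the reflection principle for standard BM, P(τ_b ≤ t) = 2 · P(B_t ≥ b). Since B_t ~ N(0, t), P(B_t ≥ 3.66) = 1 − Φ(3.66/√t) = 1 − Φ(3.66/√18.45) = 1 − Φ(0.8521) ≈ 0.19708. Doubling: P(τ_{3.66} ≤ 18.45) ≈ 2 · 0.19708 = 0.39416 ≈ 0.3942.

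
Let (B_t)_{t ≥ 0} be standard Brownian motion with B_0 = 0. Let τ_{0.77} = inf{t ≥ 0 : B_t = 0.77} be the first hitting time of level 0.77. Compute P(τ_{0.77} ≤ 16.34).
P(τ_{0.77} ≤ 16.34) = 2(1 − Φ(0.77/√16.34)) = 2(1 − Φ(0.1905)) ≈ 0.8489

By the reflection principle for standard BM, P(τ_b ≤ t) = 2 · P(B_t ≥ b). Since B_t ~ N(0, t), P(B_t ≥ 0.77) = 1 − Φ(0.77/√t) = 1 − Φ(0.77/√16.34) = 1 − Φ(0.1905) ≈ 0.42446. Doubling: P(τ_{0.77} ≤ 16.34) ≈ 2 · 0.42446 = 0.84892 ≈ 0.8489.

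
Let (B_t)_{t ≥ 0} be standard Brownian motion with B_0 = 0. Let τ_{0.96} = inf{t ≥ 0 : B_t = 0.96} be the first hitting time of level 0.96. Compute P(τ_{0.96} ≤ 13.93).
P(τ_{0.96} ≤ 13.93) = 2(1 − Φ(0.96/√13.93)) = 2(1 − Φ(0.2572)) ≈ 0.7970

By the reflection principle for standard BM, P(τ_b ≤ t) = 2 · P(B_t ≥ b). Since B_t ~ N(0, t), P(B_t ≥ 0.96) = 1 − Φ(0.96/√t) = 1 − Φ(0.96/√13.93) = 1 − Φ(0.2572) ≈ 0.39851. Doubling: P(τ_{0.96} ≤ 13.93) ≈ 2 · 0.39851 = 0.79702 ≈ 0.7970.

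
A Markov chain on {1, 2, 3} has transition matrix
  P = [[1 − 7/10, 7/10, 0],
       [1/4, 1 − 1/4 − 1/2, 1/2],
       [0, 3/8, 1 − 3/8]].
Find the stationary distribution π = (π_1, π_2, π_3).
π = (15/113, 42/113, 56/113)

This is a birth-death chain on three states, which satisfies detailed balance: π_1 · P_{12} = π_2 · P_{21} and π_2 · P_{23} = π_3 · P_{32}.
From π_1 · 7/10 = π_2 · 1/4: π_2/π_1 = (7/10)/(1/4) = 14/5.
From π_2 · 1/2 = π_3 · 3/8: π_3/π_2 = (1/2)/(3/8) = 4/3.
Take π_1 proportional to 1; then unnormalized π = (1, 14/5, 56/15). Normalize by dividing by the sum 113/15:
  π = (15/113, 42/113, 56/113).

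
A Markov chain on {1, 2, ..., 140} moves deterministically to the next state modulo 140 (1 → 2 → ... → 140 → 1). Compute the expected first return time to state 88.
E[T_88 | X_0 = 88] = 140

The chain cycles deterministically, so starting at state 88 it returns in exactly 140 steps. Equivalently, the stationary distribution is uniform π_j = 1/140 for every state j, so by Kac's formula E[T_88] = 1/π_88 = 140.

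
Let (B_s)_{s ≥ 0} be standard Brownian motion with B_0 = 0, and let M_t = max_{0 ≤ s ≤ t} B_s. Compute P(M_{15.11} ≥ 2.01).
P(M_{15.11} ≥ 2.01) = 2·P(B_{15.11} ≥ 2.01) = 2(1 − Φ(2.01/√15.11)) ≈ 0.6051

By the reflection principle for Brownian motion, P(M_t ≥ a) = 2 · P(B_t ≥ a) for a ≥ 0. Since B_t ~ N(0, t), P(B_t ≥ 2.01) = 1 − Φ(2.01/√t) = 1 − Φ(2.01/√15.11) = 1 − Φ(0.5171). So
  P(M_{15.11} ≥ 2.01) = 2(1 − Φ(0.5171)) ≈ 0.6051.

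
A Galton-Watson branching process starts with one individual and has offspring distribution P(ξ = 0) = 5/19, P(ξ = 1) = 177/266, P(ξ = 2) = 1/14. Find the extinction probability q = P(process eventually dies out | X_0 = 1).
q = 1

Mean offspring μ = 0·5/19 + 1·177/266 + 2·1/14 = 215/266 ≤ 1. For μ ≤ 1 with offspring not concentrated at 1, the Galton-Watson process goes extinct almost surely, so q = 1.
(Algebraic check: The pgf is f(s) = 5/19 + 177/266·s + 1/14·s². The extinction probability q is the smallest fixed point of f in [0, 1]. Setting s = f(s):
  1/14·s² + (177/266 − 1)·s + 5/19 = 0
  1/14·s² − (5/19 + 1/14)·s + 5/19 = 0
which factors as (s − 1)·(1/14·s − 5/19) = 0, giving roots s = 1 and s = (5/19)/(1/14) = 70/19. Since 70/19 ≥ 1, the smallest root in [0, 1] is s = 1.)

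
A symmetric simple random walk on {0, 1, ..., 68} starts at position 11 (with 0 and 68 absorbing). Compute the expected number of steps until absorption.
E[τ | X_0 = 11] = 627

Let v_k = E[τ | X_0 = k]. Boundary: v_0 = v_68 = 0. Recurrence: v_k = 1 + (v_{k-1} + v_{k+1})/2 for 1 ≤ k ≤ 67. The particular solution to v_k − (v_{k-1} + v_{k+1})/2 = 1 is v_k = −k^2. Adding homogeneous solution A + B k and matching boundaries gives v_k = k (68 − k). Substituting k = 11: v_11 = 11 · 57 = 627.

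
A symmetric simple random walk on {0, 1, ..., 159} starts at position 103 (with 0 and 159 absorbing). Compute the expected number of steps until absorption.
E[τ | X_0 = 103] = 5768

Let v_k = E[τ | X_0 = k]. Boundary: v_0 = v_159 = 0. Recurrence: v_k = 1 + (v_{k-1} + v_{k+1})/2 for 1 ≤ k ≤ 158. The particular solution to v_k − (v_{k-1} + v_{k+1})/2 = 1 is v_k = −k^2. Adding homogeneous solution A + B k and matching boundaries gives v_k = k (159 − k). Substituting k = 103: v_103 = 103 · 56 = 5768.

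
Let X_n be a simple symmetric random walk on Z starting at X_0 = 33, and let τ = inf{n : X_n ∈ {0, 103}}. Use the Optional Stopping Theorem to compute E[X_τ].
E[X_τ] = 33

X_n is a martingale and τ is a bounded-mean stopping time (indeed τ is finite a.s. with bounded expectation since the walk is in a bounded region). By the OST, E[X_τ] = E[X_0] = 33. Equivalently: E[X_τ] = 103 · P(hit 103 first) + 0 · P(hit 0 first) = 103 · (33/103) = 33.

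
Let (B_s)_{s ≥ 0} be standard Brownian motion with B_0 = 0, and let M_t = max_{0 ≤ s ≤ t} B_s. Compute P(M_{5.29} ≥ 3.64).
P(M_{5.29} ≥ 3.64) = 2·P(B_{5.29} ≥ 3.64) = 2(1 − Φ(3.64/√5.29)) ≈ 0.1135

By the reflection principle for Brownian motion, P(M_t ≥ a) = 2 · P(B_t ≥ a) for a ≥ 0. Since B_t ~ N(0, t), P(B_t ≥ 3.64) = 1 − Φ(3.64/√t) = 1 − Φ(3.64/√5.29) = 1 − Φ(1.5826). So
  P(M_{5.29} ≥ 3.64) = 2(1 − Φ(1.5826)) ≈ 0.1135.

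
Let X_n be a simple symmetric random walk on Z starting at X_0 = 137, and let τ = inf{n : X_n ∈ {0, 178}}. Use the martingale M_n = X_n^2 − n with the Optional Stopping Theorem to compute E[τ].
E[τ] = 5617

M_n = X_n^2 − n is a martingale (since E[X_{n+1}^2 | F_n] = X_n^2 + 1). By OST (τ has finite mean in a bounded region), E[M_τ] = E[M_0] = X_0^2 − 0 = 137^2 = 18769. Also E[M_τ] = E[X_τ^2] − E[τ]. The walk exits at 0 or 178, with P(hit 178 first) = 137/178, so E[X_τ^2] = 178^2 · 137/178 + 0 = 24386. Thus E[τ] = E[X_τ^2] − E[M_τ] = 24386 − 18769 = 5617 = 137(178 − 137) = 5617.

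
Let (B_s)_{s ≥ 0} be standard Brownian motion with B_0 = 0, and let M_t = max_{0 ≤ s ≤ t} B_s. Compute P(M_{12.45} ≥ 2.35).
P(M_{12.45} ≥ 2.35) = 2·P(B_{12.45} ≥ 2.35) = 2(1 − Φ(2.35/√12.45)) ≈ 0.5054

By the reflection principle for Brownian motion, P(M_t ≥ a) = 2 · P(B_t ≥ a) for a ≥ 0. Since B_t ~ N(0, t), P(B_t ≥ 2.35) = 1 − Φ(2.35/√t) = 1 − Φ(2.35/√12.45) = 1 − Φ(0.6660). So
  P(M_{12.45} ≥ 2.35) = 2(1 − Φ(0.6660)) ≈ 0.5054.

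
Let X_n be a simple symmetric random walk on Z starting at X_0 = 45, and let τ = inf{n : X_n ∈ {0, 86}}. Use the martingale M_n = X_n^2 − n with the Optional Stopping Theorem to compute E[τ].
E[τ] = 1845

M_n = X_n^2 − n is a martingale (since E[X_{n+1}^2 | F_n] = X_n^2 + 1). By OST (τ has finite mean in a bounded region), E[M_τ] = E[M_0] = X_0^2 − 0 = 45^2 = 2025. Also E[M_τ] = E[X_τ^2] − E[τ]. The walk exits at 0 or 86, with P(hit 86 first) = 45/86, so E[X_τ^2] = 86^2 · 45/86 + 0 = 3870. Thus E[τ] = E[X_τ^2] − E[M_τ] = 3870 − 2025 = 1845 = 45(86 − 45) = 1845.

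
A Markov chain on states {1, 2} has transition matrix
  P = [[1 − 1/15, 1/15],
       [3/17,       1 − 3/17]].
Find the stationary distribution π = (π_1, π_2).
π_1 = 45/62, π_2 = 17/62

Solve πP = π with π_1 + π_2 = 1. From πP = π: π_1 · (1 − 1/15) + π_2 · 3/17 = π_1 ⇒ π_2 · 3/17 = π_1 · 1/15 ⇒ π_2/π_1 = (1/15)/(3/17) = 17/45. Together with π_1 + π_2 = 1:
  π_1 = (3/17)/(1/15 + 3/17) = (3/17)/(62/255) = 45/62,
  π_2 = (1/15)/(1/15 + 3/17) = (1/15)/(62/255) = 17/62.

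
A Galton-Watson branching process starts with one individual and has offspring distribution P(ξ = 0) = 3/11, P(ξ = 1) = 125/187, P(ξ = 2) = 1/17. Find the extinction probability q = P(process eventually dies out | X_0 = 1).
q = 1

Mean offspring μ = 0·3/11 + 1·125/187 + 2·1/17 = 147/187 ≤ 1. For μ ≤ 1 with offspring not concentrated at 1, the Galton-Watson process goes extinct almost surely, so q = 1.
(Algebraic check: The pgf is f(s) = 3/11 + 125/187·s + 1/17·s². The extinction probability q is the smallest fixed point of f in [0, 1]. Setting s = f(s):
  1/17·s² + (125/187 − 1)·s + 3/11 = 0
  1/17·s² − (3/11 + 1/17)·s + 3/11 = 0
which factors as (s − 1)·(1/17·s − 3/11) = 0, giving roots s = 1 and s = (3/11)/(1/17) = 51/11. Since 51/11 ≥ 1, the smallest root in [0, 1] is s = 1.)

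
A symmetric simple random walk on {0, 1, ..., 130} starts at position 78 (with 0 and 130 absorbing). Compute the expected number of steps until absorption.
E[τ | X_0 = 78] = 4056

Let v_k = E[τ | X_0 = k]. Boundary: v_0 = v_130 = 0. Recurrence: v_k = 1 + (v_{k-1} + v_{k+1})/2 for 1 ≤ k ≤ 129. The particular solution to v_k − (v_{k-1} + v_{k+1})/2 = 1 is v_k = −k^2. Adding homogeneous solution A + B k and matching boundaries gives v_k = k (130 − k). Substituting k = 78: v_78 = 78 · 52 = 4056.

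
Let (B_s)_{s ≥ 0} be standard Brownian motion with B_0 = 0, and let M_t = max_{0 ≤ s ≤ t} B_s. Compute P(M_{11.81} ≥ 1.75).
P(M_{11.81} ≥ 1.75) = 2·P(B_{11.81} ≥ 1.75) = 2(1 − Φ(1.75/√11.81)) ≈ 0.6106

By the reflection principle for Brownian motion, P(M_t ≥ a) = 2 · P(B_t ≥ a) for a ≥ 0. Since B_t ~ N(0, t), P(B_t ≥ 1.75) = 1 − Φ(1.75/√t) = 1 − Φ(1.75/√11.81) = 1 − Φ(0.5092). So
  P(M_{11.81} ≥ 1.75) = 2(1 − Φ(0.5092)) ≈ 0.6106.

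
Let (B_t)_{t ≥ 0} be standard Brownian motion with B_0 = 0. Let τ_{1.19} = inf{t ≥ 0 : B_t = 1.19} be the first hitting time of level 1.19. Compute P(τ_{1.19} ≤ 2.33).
P(τ_{1.19} ≤ 2.33) = 2(1 − Φ(1.19/√2.33)) = 2(1 − Φ(0.7796)) ≈ 0.4356

By the reflection principle for standard BM, P(τ_b ≤ t) = 2 · P(B_t ≥ b). Since B_t ~ N(0, t), P(B_t ≥ 1.19) = 1 − Φ(1.19/√t) = 1 − Φ(1.19/√2.33) = 1 − Φ(0.7796) ≈ 0.21781. Doubling: P(τ_{1.19} ≤ 2.33) ≈ 2 · 0.21781 = 0.43562 ≈ 0.4356.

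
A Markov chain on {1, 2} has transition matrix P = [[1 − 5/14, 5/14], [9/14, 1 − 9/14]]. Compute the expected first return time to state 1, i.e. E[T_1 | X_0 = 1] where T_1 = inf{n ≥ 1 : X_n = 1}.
E[T_1 | X_0 = 1] = 1/π_1 = 14/9

For an irreducible recurrent Markov chain with stationary distribution π, E[T_i | X_0 = i] = 1/π_i (Kac's formula). Here π_1 = (9/14)/(5/14 + 9/14) = (9/14)/(1) = 9/14, so E[T_1 | X_0 = 1] = 1/π_1 = (5/14 + 9/14)/(9/14) = (1)/(9/14) = 14/9.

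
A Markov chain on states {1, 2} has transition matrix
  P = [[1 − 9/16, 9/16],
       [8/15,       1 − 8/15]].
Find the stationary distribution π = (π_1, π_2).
π_1 = 128/263, π_2 = 135/263

Solve πP = π with π_1 + π_2 = 1. From πP = π: π_1 · (1 − 9/16) + π_2 · 8/15 = π_1 ⇒ π_2 · 8/15 = π_1 · 9/16 ⇒ π_2/π_1 = (9/16)/(8/15) = 135/128. Together with π_1 + π_2 = 1:
  π_1 = (8/15)/(9/16 + 8/15) = (8/15)/(263/240) = 128/263,
  π_2 = (9/16)/(9/16 + 8/15) = (9/16)/(263/240) = 135/263.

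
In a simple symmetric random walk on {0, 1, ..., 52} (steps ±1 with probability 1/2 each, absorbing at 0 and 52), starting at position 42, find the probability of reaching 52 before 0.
P(hit 52 before 0) = 42/52 = 21/26

Let u_k = P(hit 52 before 0 | start at k). Then u_0 = 0, u_52 = 1, and u_k = u_{k-1}/2 + u_{k+1}/2 for 1 ≤ k ≤ 51. This harmonic recurrence is solved by u_k = k/52, giving u_42 = 42/52 = 21/26.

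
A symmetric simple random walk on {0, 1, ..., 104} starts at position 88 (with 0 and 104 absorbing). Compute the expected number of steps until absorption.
E[τ | X_0 = 88] = 1408

Let v_k = E[τ | X_0 = k]. Boundary: v_0 = v_104 = 0. Recurrence: v_k = 1 + (v_{k-1} + v_{k+1})/2 for 1 ≤ k ≤ 103. The particular solution to v_k − (v_{k-1} + v_{k+1})/2 = 1 is v_k = −k^2. Adding homogeneous solution A + B k and matching boundaries gives v_k = k (104 − k). Substituting k = 88: v_88 = 88 · 16 = 1408.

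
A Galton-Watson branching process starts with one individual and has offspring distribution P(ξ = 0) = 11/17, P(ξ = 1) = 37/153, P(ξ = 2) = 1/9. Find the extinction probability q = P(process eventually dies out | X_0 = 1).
q = 1

Mean offspring μ = 0·11/17 + 1·37/153 + 2·1/9 = 71/153 ≤ 1. For μ ≤ 1 with offspring not concentrated at 1, the Galton-Watson process goes extinct almost surely, so q = 1.
(Algebraic check: The pgf is f(s) = 11/17 + 37/153·s + 1/9·s². The extinction probability q is the smallest fixed point of f in [0, 1]. Setting s = f(s):
  1/9·s² + (37/153 − 1)·s + 11/17 = 0
  1/9·s² − (11/17 + 1/9)·s + 11/17 = 0
which factors as (s − 1)·(1/9·s − 11/17) = 0, giving roots s = 1 and s = (11/17)/(1/9) = 99/17. Since 99/17 ≥ 1, the smallest root in [0, 1] is s = 1.)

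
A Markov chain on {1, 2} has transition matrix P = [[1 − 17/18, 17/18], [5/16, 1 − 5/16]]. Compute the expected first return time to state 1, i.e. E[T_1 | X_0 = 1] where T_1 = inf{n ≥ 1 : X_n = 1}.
E[T_1 | X_0 = 1] = 1/π_1 = 181/45

For an irreducible recurrent Markov chain with stationary distribution π, E[T_i | X_0 = i] = 1/π_i (Kac's formula). Here π_1 = (5/16)/(17/18 + 5/16) = (5/16)/(181/144) = 45/181, so E[T_1 | X_0 = 1] = 1/π_1 = (17/18 + 5/16)/(5/16) = (181/144)/(5/16) = 181/45.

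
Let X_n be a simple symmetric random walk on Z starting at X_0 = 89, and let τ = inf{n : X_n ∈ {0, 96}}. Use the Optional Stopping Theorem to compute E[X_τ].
E[X_τ] = 89

X_n is a martingale and τ is a bounded-mean stopping time (indeed τ is finite a.s. with bounded expectation since the walk is in a bounded region). By the OST, E[X_τ] = E[X_0] = 89. Equivalently: E[X_τ] = 96 · P(hit 96 first) + 0 · P(hit 0 first) = 96 · (89/96) = 89.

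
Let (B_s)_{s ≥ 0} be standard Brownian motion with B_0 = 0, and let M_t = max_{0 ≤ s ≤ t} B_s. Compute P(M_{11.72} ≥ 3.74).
P(M_{11.72} ≥ 3.74) = 2·P(B_{11.72} ≥ 3.74) = 2(1 − Φ(3.74/√11.72)) ≈ 0.2746

By the reflection principle for Brownian motion, P(M_t ≥ a) = 2 · P(B_t ≥ a) for a ≥ 0. Since B_t ~ N(0, t), P(B_t ≥ 3.74) = 1 − Φ(3.74/√t) = 1 − Φ(3.74/√11.72) = 1 − Φ(1.0925). So
  P(M_{11.72} ≥ 3.74) = 2(1 − Φ(1.0925)) ≈ 0.2746.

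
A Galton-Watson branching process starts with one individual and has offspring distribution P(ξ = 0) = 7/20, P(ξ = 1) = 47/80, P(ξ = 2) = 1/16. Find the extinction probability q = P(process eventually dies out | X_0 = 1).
q = 1

Mean offspring μ = 0·7/20 + 1·47/80 + 2·1/16 = 57/80 ≤ 1. For μ ≤ 1 with offspring not concentrated at 1, the Galton-Watson process goes extinct almost surely, so q = 1.
(Algebraic check: The pgf is f(s) = 7/20 + 47/80·s + 1/16·s². The extinction probability q is the smallest fixed point of f in [0, 1]. Setting s = f(s):
  1/16·s² + (47/80 − 1)·s + 7/20 = 0
  1/16·s² − (7/20 + 1/16)·s + 7/20 = 0
which factors as (s − 1)·(1/16·s − 7/20) = 0, giving roots s = 1 and s = (7/20)/(1/16) = 28/5. Since 28/5 ≥ 1, the smallest root in [0, 1] is s = 1.)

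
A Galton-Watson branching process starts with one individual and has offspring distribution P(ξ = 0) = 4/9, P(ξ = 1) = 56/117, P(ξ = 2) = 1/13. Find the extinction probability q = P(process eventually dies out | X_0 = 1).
q = 1

Mean offspring μ = 0·4/9 + 1·56/117 + 2·1/13 = 74/117 ≤ 1. For μ ≤ 1 with offspring not concentrated at 1, the Galton-Watson process goes extinct almost surely, so q = 1.
(Algebraic check: The pgf is f(s) = 4/9 + 56/117·s + 1/13·s². The extinction probability q is the smallest fixed point of f in [0, 1]. Setting s = f(s):
  1/13·s² + (56/117 − 1)·s + 4/9 = 0
  1/13·s² − (4/9 + 1/13)·s + 4/9 = 0
which factors as (s − 1)·(1/13·s − 4/9) = 0, giving roots s = 1 and s = (4/9)/(1/13) = 52/9. Since 52/9 ≥ 1, the smallest root in [0, 1] is s = 1.)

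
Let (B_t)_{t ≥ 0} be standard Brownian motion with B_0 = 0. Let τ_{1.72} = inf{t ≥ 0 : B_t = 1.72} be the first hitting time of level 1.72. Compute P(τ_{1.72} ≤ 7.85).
P(τ_{1.72} ≤ 7.85) = 2(1 − Φ(1.72/√7.85)) = 2(1 − Φ(0.6139)) ≈ 0.5393

By the reflection principle for standard BM, P(τ_b ≤ t) = 2 · P(B_t ≥ b). Since B_t ~ N(0, t), P(B_t ≥ 1.72) = 1 − Φ(1.72/√t) = 1 − Φ(1.72/√7.85) = 1 − Φ(0.6139) ≈ 0.26964. Doubling: P(τ_{1.72} ≤ 7.85) ≈ 2 · 0.26964 = 0.53928 ≈ 0.5393.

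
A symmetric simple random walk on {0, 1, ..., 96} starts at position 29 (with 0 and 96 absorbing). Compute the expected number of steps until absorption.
E[τ | X_0 = 29] = 1943

Let v_k = E[τ | X_0 = k]. Boundary: v_0 = v_96 = 0. Recurrence: v_k = 1 + (v_{k-1} + v_{k+1})/2 for 1 ≤ k ≤ 95. The particular solution to v_k − (v_{k-1} + v_{k+1})/2 = 1 is v_k = −k^2. Adding homogeneous solution A + B k and matching boundaries gives v_k = k (96 − k). Substituting k = 29: v_29 = 29 · 67 = 1943.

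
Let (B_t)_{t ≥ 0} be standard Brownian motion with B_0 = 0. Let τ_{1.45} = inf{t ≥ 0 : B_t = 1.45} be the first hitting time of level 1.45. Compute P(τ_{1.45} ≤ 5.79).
P(τ_{1.45} ≤ 5.79) = 2(1 − Φ(1.45/√5.79)) = 2(1 − Φ(0.6026)) ≈ 0.5468

By the reflection principle for standard BM, P(τ_b ≤ t) = 2 · P(B_t ≥ b). Since B_t ~ N(0, t), P(B_t ≥ 1.45) = 1 − Φ(1.45/√t) = 1 − Φ(1.45/√5.79) = 1 − Φ(0.6026) ≈ 0.27339. Doubling: P(τ_{1.45} ≤ 5.79) ≈ 2 · 0.27339 = 0.54678 ≈ 0.5468.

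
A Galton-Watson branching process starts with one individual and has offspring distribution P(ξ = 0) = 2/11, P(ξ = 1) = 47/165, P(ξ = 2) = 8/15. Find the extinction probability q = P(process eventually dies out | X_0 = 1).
q = 15/44

The pgf is f(s) = 2/11 + 47/165·s + 8/15·s². The extinction probability q is the smallest fixed point of f in [0, 1]. Setting s = f(s):
  8/15·s² + (47/165 − 1)·s + 2/11 = 0
  8/15·s² − (2/11 + 8/15)·s + 2/11 = 0
which factors as (s − 1)·(8/15·s − 2/11) = 0, giving roots s = 1 and s = (2/11)/(8/15) = 15/44.
Mean offspring μ = 47/165 + 2·8/15 = 223/165 > 1 (supercritical), so q < 1. The extinction probability is the smaller root: q = (2/11)/(8/15) = 15/44.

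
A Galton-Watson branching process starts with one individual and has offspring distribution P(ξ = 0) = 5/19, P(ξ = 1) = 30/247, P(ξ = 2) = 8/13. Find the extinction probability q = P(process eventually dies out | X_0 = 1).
q = 65/152

The pgf is f(s) = 5/19 + 30/247·s + 8/13·s². The extinction probability q is the smallest fixed point of f in [0, 1]. Setting s = f(s):
  8/13·s² + (30/247 − 1)·s + 5/19 = 0
  8/13·s² − (5/19 + 8/13)·s + 5/19 = 0
which factors as (s − 1)·(8/13·s − 5/19) = 0, giving roots s = 1 and s = (5/19)/(8/13) = 65/152.
Mean offspring μ = 30/247 + 2·8/13 = 334/247 > 1 (supercritical), so q < 1. The extinction probability is the smaller root: q = (5/19)/(8/13) = 65/152.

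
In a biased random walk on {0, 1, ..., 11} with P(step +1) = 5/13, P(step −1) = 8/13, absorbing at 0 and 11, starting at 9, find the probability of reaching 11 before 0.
P(hit 11 before 0) = (1 − (8/5)^9) / (1 − (8/5)^11) = 1102205025/2847035489

Let u_k denote P(reach 11 before 0 | start at k). Boundary: u_0 = 0, u_11 = 1. Recurrence: u_k = 5/13·u_{k+1} + 8/13·u_{k-1} for 1 ≤ k ≤ 10. Try u_k = A + B·r^k with r = q/p = (8/13)/(5/13) = 8/5. Substitution satisfies the recurrence; boundary conditions give:
  u_k = (1 − r^k) / (1 − r^N) = (1 − (8/5)^9) / (1 − (8/5)^11) = 1102205025/2847035489.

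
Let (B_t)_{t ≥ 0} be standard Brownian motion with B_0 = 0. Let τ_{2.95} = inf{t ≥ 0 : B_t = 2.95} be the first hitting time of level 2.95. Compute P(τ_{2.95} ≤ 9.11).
P(τ_{2.95} ≤ 9.11) = 2(1 − Φ(2.95/√9.11)) = 2(1 − Φ(0.9774)) ≈ 0.3284

By the reflection principle for standard BM, P(τ_b ≤ t) = 2 · P(B_t ≥ b). Since B_t ~ N(0, t), P(B_t ≥ 2.95) = 1 − Φ(2.95/√t) = 1 − Φ(2.95/√9.11) = 1 − Φ(0.9774) ≈ 0.16419. Doubling: P(τ_{2.95} ≤ 9.11) ≈ 2 · 0.16419 = 0.32838 ≈ 0.3284.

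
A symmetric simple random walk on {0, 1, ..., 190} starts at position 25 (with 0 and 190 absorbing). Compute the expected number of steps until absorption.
E[τ | X_0 = 25] = 4125

Let v_k = E[τ | X_0 = k]. Boundary: v_0 = v_190 = 0. Recurrence: v_k = 1 + (v_{k-1} + v_{k+1})/2 for 1 ≤ k ≤ 189. The particular solution to v_k − (v_{k-1} + v_{k+1})/2 = 1 is v_k = −k^2. Adding homogeneous solution A + B k and matching boundaries gives v_k = k (190 − k). Substituting k = 25: v_25 = 25 · 165 = 4125.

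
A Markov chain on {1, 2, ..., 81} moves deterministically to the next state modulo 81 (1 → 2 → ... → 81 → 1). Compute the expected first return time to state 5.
E[T_5 | X_0 = 5] = 81

The chain cycles deterministically, so starting at state 5 it returns in exactly 81 steps. Equivalently, the stationary distribution is uniform π_j = 1/81 for every state j, so by Kac's formula E[T_5] = 1/π_5 = 81.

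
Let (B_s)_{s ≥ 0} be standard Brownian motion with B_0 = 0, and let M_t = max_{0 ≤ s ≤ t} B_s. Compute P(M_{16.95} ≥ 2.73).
P(M_{16.95} ≥ 2.73) = 2·P(B_{16.95} ≥ 2.73) = 2(1 − Φ(2.73/√16.95)) ≈ 0.5073

By the reflection principle for Brownian motion, P(M_t ≥ a) = 2 · P(B_t ≥ a) for a ≥ 0. Since B_t ~ N(0, t), P(B_t ≥ 2.73) = 1 − Φ(2.73/√t) = 1 − Φ(2.73/√16.95) = 1 − Φ(0.6631). So
  P(M_{16.95} ≥ 2.73) = 2(1 − Φ(0.6631)) ≈ 0.5073.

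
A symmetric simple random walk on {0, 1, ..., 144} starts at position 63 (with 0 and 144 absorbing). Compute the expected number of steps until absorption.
E[τ | X_0 = 63] = 5103

Let v_k = E[τ | X_0 = k]. Boundary: v_0 = v_144 = 0. Recurrence: v_k = 1 + (v_{k-1} + v_{k+1})/2 for 1 ≤ k ≤ 143. The particular solution to v_k − (v_{k-1} + v_{k+1})/2 = 1 is v_k = −k^2. Adding homogeneous solution A + B k and matching boundaries gives v_k = k (144 − k). Substituting k = 63: v_63 = 63 · 81 = 5103.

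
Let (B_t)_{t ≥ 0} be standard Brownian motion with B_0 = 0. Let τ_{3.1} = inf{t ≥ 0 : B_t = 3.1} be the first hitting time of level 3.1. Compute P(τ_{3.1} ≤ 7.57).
P(τ_{3.1} ≤ 7.57) = 2(1 − Φ(3.1/√7.57)) = 2(1 − Φ(1.1267)) ≈ 0.2599

By the reflection principle for standard BM, P(τ_b ≤ t) = 2 · P(B_t ≥ b). Since B_t ~ N(0, t), P(B_t ≥ 3.1) = 1 − Φ(3.1/√t) = 1 − Φ(3.1/√7.57) = 1 − Φ(1.1267) ≈ 0.12993. Doubling: P(τ_{3.1} ≤ 7.57) ≈ 2 · 0.12993 = 0.25986 ≈ 0.2599.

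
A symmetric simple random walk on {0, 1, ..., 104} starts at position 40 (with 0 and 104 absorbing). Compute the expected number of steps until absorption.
E[τ | X_0 = 40] = 2560

Let v_k = E[τ | X_0 = k]. Boundary: v_0 = v_104 = 0. Recurrence: v_k = 1 + (v_{k-1} + v_{k+1})/2 for 1 ≤ k ≤ 103. The particular solution to v_k − (v_{k-1} + v_{k+1})/2 = 1 is v_k = −k^2. Adding homogeneous solution A + B k and matching boundaries gives v_k = k (104 − k). Substituting k = 40: v_40 = 40 · 64 = 2560.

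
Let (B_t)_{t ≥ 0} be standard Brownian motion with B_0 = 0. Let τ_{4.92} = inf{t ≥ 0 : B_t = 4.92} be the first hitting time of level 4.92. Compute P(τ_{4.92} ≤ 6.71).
P(τ_{4.92} ≤ 6.71) = 2(1 − Φ(4.92/√6.71)) = 2(1 − Φ(1.8993)) ≈ 0.0575

By the reflection principle for standard BM, P(τ_b ≤ t) = 2 · P(B_t ≥ b). Since B_t ~ N(0, t), P(B_t ≥ 4.92) = 1 − Φ(4.92/√t) = 1 − Φ(4.92/√6.71) = 1 − Φ(1.8993) ≈ 0.02876. Doubling: P(τ_{4.92} ≤ 6.71) ≈ 2 · 0.02876 = 0.05752 ≈ 0.0575.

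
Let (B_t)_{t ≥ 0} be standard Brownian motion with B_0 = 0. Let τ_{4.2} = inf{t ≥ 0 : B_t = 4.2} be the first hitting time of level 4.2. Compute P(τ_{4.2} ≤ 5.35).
P(τ_{4.2} ≤ 5.35) = 2(1 − Φ(4.2/√5.35)) = 2(1 − Φ(1.8158)) ≈ 0.0694

By the reflection principle for standard BM, P(τ_b ≤ t) = 2 · P(B_t ≥ b). Since B_t ~ N(0, t), P(B_t ≥ 4.2) = 1 − Φ(4.2/√t) = 1 − Φ(4.2/√5.35) = 1 − Φ(1.8158) ≈ 0.03470. Doubling: P(τ_{4.2} ≤ 5.35) ≈ 2 · 0.03470 = 0.06940 ≈ 0.0694.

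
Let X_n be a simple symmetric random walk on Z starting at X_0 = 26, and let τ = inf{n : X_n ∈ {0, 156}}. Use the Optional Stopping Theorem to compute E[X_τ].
E[X_τ] = 26

X_n is a martingale and τ is a bounded-mean stopping time (indeed τ is finite a.s. with bounded expectation since the walk is in a bounded region). By the OST, E[X_τ] = E[X_0] = 26. Equivalently: E[X_τ] = 156 · P(hit 156 first) + 0 · P(hit 0 first) = 156 · (26/156) = 26.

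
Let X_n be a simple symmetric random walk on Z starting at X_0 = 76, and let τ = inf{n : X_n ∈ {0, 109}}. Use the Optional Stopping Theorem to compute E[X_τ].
E[X_τ] = 76

X_n is a martingale and τ is a bounded-mean stopping time (indeed τ is finite a.s. with bounded expectation since the walk is in a bounded region). By the OST, E[X_τ] = E[X_0] = 76. Equivalently: E[X_τ] = 109 · P(hit 109 first) + 0 · P(hit 0 first) = 109 · (76/109) = 76.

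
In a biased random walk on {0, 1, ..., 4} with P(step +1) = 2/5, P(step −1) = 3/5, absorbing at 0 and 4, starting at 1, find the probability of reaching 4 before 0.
P(hit 4 before 0) = (1 − (3/2)^1) / (1 − (3/2)^4) = 8/65

Let u_k denote P(reach 4 before 0 | start at k). Boundary: u_0 = 0, u_4 = 1. Recurrence: u_k = 2/5·u_{k+1} + 3/5·u_{k-1} for 1 ≤ k ≤ 3. Try u_k = A + B·r^k with r = q/p = (3/5)/(2/5) = 3/2. Substitution satisfies the recurrence; boundary conditions give:
  u_k = (1 − r^k) / (1 − r^N) = (1 − (3/2)^1) / (1 − (3/2)^4) = 8/65.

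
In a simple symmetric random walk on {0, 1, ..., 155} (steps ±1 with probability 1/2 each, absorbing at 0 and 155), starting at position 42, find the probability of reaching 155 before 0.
P(hit 155 before 0) = 42/155

Let u_k = P(hit 155 before 0 | start at k). Then u_0 = 0, u_155 = 1, and u_k = u_{k-1}/2 + u_{k+1}/2 for 1 ≤ k ≤ 154. This harmonic recurrence is solved by u_k = k/155, giving u_42 = 42/155.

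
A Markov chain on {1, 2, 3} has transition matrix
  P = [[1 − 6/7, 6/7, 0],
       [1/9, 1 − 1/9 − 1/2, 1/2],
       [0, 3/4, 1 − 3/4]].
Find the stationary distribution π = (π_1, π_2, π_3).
π = (7/97, 54/97, 36/97)

This is a birth-death chain on three states, which satisfies detailed balance: π_1 · P_{12} = π_2 · P_{21} and π_2 · P_{23} = π_3 · P_{32}.
From π_1 · 6/7 = π_2 · 1/9: π_2/π_1 = (6/7)/(1/9) = 54/7.
From π_2 · 1/2 = π_3 · 3/4: π_3/π_2 = (1/2)/(3/4) = 2/3.
Take π_1 proportional to 1; then unnormalized π = (1, 54/7, 36/7). Normalize by dividing by the sum 97/7:
  π = (7/97, 54/97, 36/97).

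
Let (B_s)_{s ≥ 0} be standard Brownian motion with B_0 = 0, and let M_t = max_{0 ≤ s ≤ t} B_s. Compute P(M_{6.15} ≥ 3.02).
P(M_{6.15} ≥ 3.02) = 2·P(B_{6.15} ≥ 3.02) = 2(1 − Φ(3.02/√6.15)) ≈ 0.2233

By the reflection principle for Brownian motion, P(M_t ≥ a) = 2 · P(B_t ≥ a) for a ≥ 0. Since B_t ~ N(0, t), P(B_t ≥ 3.02) = 1 − Φ(3.02/√t) = 1 − Φ(3.02/√6.15) = 1 − Φ(1.2178). So
  P(M_{6.15} ≥ 3.02) = 2(1 − Φ(1.2178)) ≈ 0.2233.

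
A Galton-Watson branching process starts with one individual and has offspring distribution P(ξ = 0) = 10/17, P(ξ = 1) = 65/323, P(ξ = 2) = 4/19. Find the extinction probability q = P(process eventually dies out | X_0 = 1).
q = 1

Mean offspring μ = 0·10/17 + 1·65/323 + 2·4/19 = 201/323 ≤ 1. For μ ≤ 1 with offspring not concentrated at 1, the Galton-Watson process goes extinct almost surely, so q = 1.
(Algebraic check: The pgf is f(s) = 10/17 + 65/323·s + 4/19·s². The extinction probability q is the smallest fixed point of f in [0, 1]. Setting s = f(s):
  4/19·s² + (65/323 − 1)·s + 10/17 = 0
  4/19·s² − (10/17 + 4/19)·s + 10/17 = 0
which factors as (s − 1)·(4/19·s − 10/17) = 0, giving roots s = 1 and s = (10/17)/(4/19) = 95/34. Since 95/34 ≥ 1, the smallest root in [0, 1] is s = 1.)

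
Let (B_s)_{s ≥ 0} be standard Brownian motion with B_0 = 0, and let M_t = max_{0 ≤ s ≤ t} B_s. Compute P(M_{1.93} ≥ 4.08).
P(M_{1.93} ≥ 4.08) = 2·P(B_{1.93} ≥ 4.08) = 2(1 − Φ(4.08/√1.93)) ≈ 0.0033

By the reflection principle for Brownian motion, P(M_t ≥ a) = 2 · P(B_t ≥ a) for a ≥ 0. Since B_t ~ N(0, t), P(B_t ≥ 4.08) = 1 − Φ(4.08/√t) = 1 − Φ(4.08/√1.93) = 1 − Φ(2.9368). So
  P(M_{1.93} ≥ 4.08) = 2(1 − Φ(2.9368)) ≈ 0.0033.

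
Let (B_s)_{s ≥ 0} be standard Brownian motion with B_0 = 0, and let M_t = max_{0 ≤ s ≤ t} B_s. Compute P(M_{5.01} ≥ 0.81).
P(M_{5.01} ≥ 0.81) = 2·P(B_{5.01} ≥ 0.81) = 2(1 − Φ(0.81/√5.01)) ≈ 0.7174

By the reflection principle for Brownian motion, P(M_t ≥ a) = 2 · P(B_t ≥ a) for a ≥ 0. Since B_t ~ N(0, t), P(B_t ≥ 0.81) = 1 − Φ(0.81/√t) = 1 − Φ(0.81/√5.01) = 1 − Φ(0.3619). So
  P(M_{5.01} ≥ 0.81) = 2(1 − Φ(0.3619)) ≈ 0.7174.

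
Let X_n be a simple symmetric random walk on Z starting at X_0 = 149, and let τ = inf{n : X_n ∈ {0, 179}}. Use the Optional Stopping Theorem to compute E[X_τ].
E[X_τ] = 149

X_n is a martingale and τ is a bounded-mean stopping time (indeed τ is finite a.s. with bounded expectation since the walk is in a bounded region). By the OST, E[X_τ] = E[X_0] = 149. Equivalently: E[X_τ] = 179 · P(hit 179 first) + 0 · P(hit 0 first) = 179 · (149/179) = 149.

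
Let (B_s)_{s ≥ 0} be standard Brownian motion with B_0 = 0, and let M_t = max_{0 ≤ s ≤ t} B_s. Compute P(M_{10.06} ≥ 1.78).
P(M_{10.06} ≥ 1.78) = 2·P(B_{10.06} ≥ 1.78) = 2(1 − Φ(1.78/√10.06)) ≈ 0.5747

By the reflection principle for Brownian motion, P(M_t ≥ a) = 2 · P(B_t ≥ a) for a ≥ 0. Since B_t ~ N(0, t), P(B_t ≥ 1.78) = 1 − Φ(1.78/√t) = 1 − Φ(1.78/√10.06) = 1 − Φ(0.5612). So
  P(M_{10.06} ≥ 1.78) = 2(1 − Φ(0.5612)) ≈ 0.5747.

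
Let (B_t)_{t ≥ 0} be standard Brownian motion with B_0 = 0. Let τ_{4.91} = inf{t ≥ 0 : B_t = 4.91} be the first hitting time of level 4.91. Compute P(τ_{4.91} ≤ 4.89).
P(τ_{4.91} ≤ 4.89) = 2(1 − Φ(4.91/√4.89)) = 2(1 − Φ(2.2204)) ≈ 0.0264

By the reflection principle for standard BM, P(τ_b ≤ t) = 2 · P(B_t ≥ b). Since B_t ~ N(0, t), P(B_t ≥ 4.91) = 1 − Φ(4.91/√t) = 1 − Φ(4.91/√4.89) = 1 − Φ(2.2204) ≈ 0.01320. Doubling: P(τ_{4.91} ≤ 4.89) ≈ 2 · 0.01320 = 0.02640 ≈ 0.0264.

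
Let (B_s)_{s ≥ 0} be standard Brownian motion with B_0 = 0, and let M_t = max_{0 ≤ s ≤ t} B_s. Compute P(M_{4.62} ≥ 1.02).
P(M_{4.62} ≥ 1.02) = 2·P(B_{4.62} ≥ 1.02) = 2(1 − Φ(1.02/√4.62)) ≈ 0.6351

By the reflection principle for Brownian motion, P(M_t ≥ a) = 2 · P(B_t ≥ a) for a ≥ 0. Since B_t ~ N(0, t), P(B_t ≥ 1.02) = 1 − Φ(1.02/√t) = 1 − Φ(1.02/√4.62) = 1 − Φ(0.4745). So
  P(M_{4.62} ≥ 1.02) = 2(1 − Φ(0.4745)) ≈ 0.6351.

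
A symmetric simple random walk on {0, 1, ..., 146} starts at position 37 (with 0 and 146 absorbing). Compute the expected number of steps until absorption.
E[τ | X_0 = 37] = 4033

Let v_k = E[τ | X_0 = k]. Boundary: v_0 = v_146 = 0. Recurrence: v_k = 1 + (v_{k-1} + v_{k+1})/2 for 1 ≤ k ≤ 145. The particular solution to v_k − (v_{k-1} + v_{k+1})/2 = 1 is v_k = −k^2. Adding homogeneous solution A + B k and matching boundaries gives v_k = k (146 − k). Substituting k = 37: v_37 = 37 · 109 = 4033.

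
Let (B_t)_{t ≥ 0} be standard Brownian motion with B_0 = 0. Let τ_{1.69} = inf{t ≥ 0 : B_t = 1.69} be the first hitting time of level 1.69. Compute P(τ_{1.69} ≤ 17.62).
P(τ_{1.69} ≤ 17.62) = 2(1 − Φ(1.69/√17.62)) = 2(1 − Φ(0.4026)) ≈ 0.6872

By the reflection principle for standard BM, P(τ_b ≤ t) = 2 · P(B_t ≥ b). Since B_t ~ N(0, t), P(B_t ≥ 1.69) = 1 − Φ(1.69/√t) = 1 − Φ(1.69/√17.62) = 1 − Φ(0.4026) ≈ 0.34362. Doubling: P(τ_{1.69} ≤ 17.62) ≈ 2 · 0.34362 = 0.68724 ≈ 0.6872.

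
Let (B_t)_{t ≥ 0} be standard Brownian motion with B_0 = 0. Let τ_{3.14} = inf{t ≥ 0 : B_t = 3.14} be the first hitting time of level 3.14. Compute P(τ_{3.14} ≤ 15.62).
P(τ_{3.14} ≤ 15.62) = 2(1 − Φ(3.14/√15.62)) = 2(1 − Φ(0.7945)) ≈ 0.4269

By the reflection principle for standard BM, P(τ_b ≤ t) = 2 · P(B_t ≥ b). Since B_t ~ N(0, t), P(B_t ≥ 3.14) = 1 − Φ(3.14/√t) = 1 − Φ(3.14/√15.62) = 1 − Φ(0.7945) ≈ 0.21345. Doubling: P(τ_{3.14} ≤ 15.62) ≈ 2 · 0.21345 = 0.42690 ≈ 0.4269.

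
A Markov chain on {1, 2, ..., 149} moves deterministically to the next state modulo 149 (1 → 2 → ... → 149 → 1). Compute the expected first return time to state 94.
E[T_94 | X_0 = 94] = 149

The chain cycles deterministically, so starting at state 94 it returns in exactly 149 steps. Equivalently, the stationary distribution is uniform π_j = 1/149 for every state j, so by Kac's formula E[T_94] = 1/π_94 = 149.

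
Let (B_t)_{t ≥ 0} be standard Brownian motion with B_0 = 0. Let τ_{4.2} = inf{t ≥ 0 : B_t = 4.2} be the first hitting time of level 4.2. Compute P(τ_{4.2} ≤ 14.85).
P(τ_{4.2} ≤ 14.85) = 2(1 − Φ(4.2/√14.85)) = 2(1 − Φ(1.0899)) ≈ 0.2758

By the reflection principle for standard BM, P(τ_b ≤ t) = 2 · P(B_t ≥ b). Since B_t ~ N(0, t), P(B_t ≥ 4.2) = 1 − Φ(4.2/√t) = 1 − Φ(4.2/√14.85) = 1 − Φ(1.0899) ≈ 0.13788. Doubling: P(τ_{4.2} ≤ 14.85) ≈ 2 · 0.13788 = 0.27576 ≈ 0.2758.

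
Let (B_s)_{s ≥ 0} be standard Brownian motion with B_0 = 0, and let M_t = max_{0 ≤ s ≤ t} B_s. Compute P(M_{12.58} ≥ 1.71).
P(M_{12.58} ≥ 1.71) = 2·P(B_{12.58} ≥ 1.71) = 2(1 − Φ(1.71/√12.58)) ≈ 0.6297

By the reflection principle for Brownian motion, P(M_t ≥ a) = 2 · P(B_t ≥ a) for a ≥ 0. Since B_t ~ N(0, t), P(B_t ≥ 1.71) = 1 − Φ(1.71/√t) = 1 − Φ(1.71/√12.58) = 1 − Φ(0.4821). So
  P(M_{12.58} ≥ 1.71) = 2(1 − Φ(0.4821)) ≈ 0.6297.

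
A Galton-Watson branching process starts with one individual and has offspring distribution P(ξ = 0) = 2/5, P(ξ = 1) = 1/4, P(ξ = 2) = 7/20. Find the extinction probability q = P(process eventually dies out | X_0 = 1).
q = 1

Mean offspring μ = 0·2/5 + 1·1/4 + 2·7/20 = 19/20 ≤ 1. For μ ≤ 1 with offspring not concentrated at 1, the Galton-Watson process goes extinct almost surely, so q = 1.
(Algebraic check: The pgf is f(s) = 2/5 + 1/4·s + 7/20·s². The extinction probability q is the smallest fixed point of f in [0, 1]. Setting s = f(s):
  7/20·s² + (1/4 − 1)·s + 2/5 = 0
  7/20·s² − (2/5 + 7/20)·s + 2/5 = 0
which factors as (s − 1)·(7/20·s − 2/5) = 0, giving roots s = 1 and s = (2/5)/(7/20) = 8/7. Since 8/7 ≥ 1, the smallest root in [0, 1] is s = 1.)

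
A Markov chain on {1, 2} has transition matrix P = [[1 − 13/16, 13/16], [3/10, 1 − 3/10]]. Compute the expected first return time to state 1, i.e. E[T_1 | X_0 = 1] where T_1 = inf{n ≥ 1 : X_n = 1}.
E[T_1 | X_0 = 1] = 1/π_1 = 89/24

For an irreducible recurrent Markov chain with stationary distribution π, E[T_i | X_0 = i] = 1/π_i (Kac's formula). Here π_1 = (3/10)/(13/16 + 3/10) = (3/10)/(89/80) = 24/89, so E[T_1 | X_0 = 1] = 1/π_1 = (13/16 + 3/10)/(3/10) = (89/80)/(3/10) = 89/24.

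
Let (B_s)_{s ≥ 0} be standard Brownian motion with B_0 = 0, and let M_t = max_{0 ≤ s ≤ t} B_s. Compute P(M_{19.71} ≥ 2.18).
P(M_{19.71} ≥ 2.18) = 2·P(B_{19.71} ≥ 2.18) = 2(1 − Φ(2.18/√19.71)) ≈ 0.6234

By the reflection principle for Brownian motion, P(M_t ≥ a) = 2 · P(B_t ≥ a) for a ≥ 0. Since B_t ~ N(0, t), P(B_t ≥ 2.18) = 1 − Φ(2.18/√t) = 1 − Φ(2.18/√19.71) = 1 − Φ(0.4910). So
  P(M_{19.71} ≥ 2.18) = 2(1 − Φ(0.4910)) ≈ 0.6234.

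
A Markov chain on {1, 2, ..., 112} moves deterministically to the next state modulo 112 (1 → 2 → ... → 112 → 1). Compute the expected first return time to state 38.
E[T_38 | X_0 = 38] = 112

The chain cycles deterministically, so starting at state 38 it returns in exactly 112 steps. Equivalently, the stationary distribution is uniform π_j = 1/112 for every state j, so by Kac's formula E[T_38] = 1/π_38 = 112.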